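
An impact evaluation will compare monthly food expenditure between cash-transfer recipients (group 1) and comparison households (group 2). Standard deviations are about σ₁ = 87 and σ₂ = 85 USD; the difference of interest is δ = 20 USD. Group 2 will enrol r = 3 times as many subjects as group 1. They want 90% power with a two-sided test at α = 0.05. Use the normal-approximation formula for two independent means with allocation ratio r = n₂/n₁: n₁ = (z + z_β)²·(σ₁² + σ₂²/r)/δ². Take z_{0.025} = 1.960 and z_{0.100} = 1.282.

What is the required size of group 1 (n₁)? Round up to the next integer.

n₁ = (z_{α/2} + z_β)² · (σ₁² + σ₂²/r) / δ²
   = (1.960 + 1.282)² · (87² + 85²/3) / 20²
   = 10.5106 · (7569 + 2408.3) / 400
   = 10.5106 · 9977.3 / 400
   = 262.17
Round up → n₁ = 263; n₂ = r·n₁ = 3 × 263 = 789.

n₁ = 263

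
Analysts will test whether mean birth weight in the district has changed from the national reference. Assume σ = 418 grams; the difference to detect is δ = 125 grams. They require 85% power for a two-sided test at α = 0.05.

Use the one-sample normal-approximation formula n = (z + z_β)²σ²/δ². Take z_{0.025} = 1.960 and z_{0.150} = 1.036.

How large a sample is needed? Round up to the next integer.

n = 101

n = (z_{α/2} + z_β)² · σ² / δ²
  = (1.960 + 1.036)² · 418² / 125²
  = 8.9760 · 174724 / 15625
  = 100.37
Round up → n = 101.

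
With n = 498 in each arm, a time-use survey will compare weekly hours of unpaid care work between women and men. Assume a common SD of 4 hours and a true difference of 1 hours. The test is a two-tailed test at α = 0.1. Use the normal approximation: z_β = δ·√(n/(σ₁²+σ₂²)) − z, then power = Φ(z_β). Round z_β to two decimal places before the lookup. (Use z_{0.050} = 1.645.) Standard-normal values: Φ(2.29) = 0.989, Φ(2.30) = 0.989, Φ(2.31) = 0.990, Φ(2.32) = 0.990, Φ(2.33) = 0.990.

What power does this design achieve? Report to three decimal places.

Power ≈ 0.989

z_β = δ·√(n/(σ₁²+σ₂²)) − z_{α/2}
    = 1 · √(498/32) − 1.645
    = 1 · 3.94493 − 1.645
    = 3.9449 − 1.645 = 2.2999 → 2.30
Power = Φ(2.30) = 0.989.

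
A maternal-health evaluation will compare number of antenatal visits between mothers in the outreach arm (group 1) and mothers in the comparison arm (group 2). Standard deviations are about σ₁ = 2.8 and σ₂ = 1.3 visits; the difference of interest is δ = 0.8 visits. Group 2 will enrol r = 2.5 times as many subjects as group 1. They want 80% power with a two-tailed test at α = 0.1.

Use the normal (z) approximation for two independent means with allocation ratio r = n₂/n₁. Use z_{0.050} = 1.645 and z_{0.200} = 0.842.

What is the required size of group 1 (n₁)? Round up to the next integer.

n₁ = (z_{α/2} + z_β)² · (σ₁² + σ₂²/r) / δ²
   = (1.645 + 0.842)² · (2.8² + 1.3²/2.5) / 0.8²
   = 6.1852 · (7.84 + 0.676) / 0.64
   = 6.1852 · 8.516 / 0.64
   = 82.30
Round up → n₁ = 83; n₂ = r·n₁ = 2.5 × 83 = 208.

n₁ = 83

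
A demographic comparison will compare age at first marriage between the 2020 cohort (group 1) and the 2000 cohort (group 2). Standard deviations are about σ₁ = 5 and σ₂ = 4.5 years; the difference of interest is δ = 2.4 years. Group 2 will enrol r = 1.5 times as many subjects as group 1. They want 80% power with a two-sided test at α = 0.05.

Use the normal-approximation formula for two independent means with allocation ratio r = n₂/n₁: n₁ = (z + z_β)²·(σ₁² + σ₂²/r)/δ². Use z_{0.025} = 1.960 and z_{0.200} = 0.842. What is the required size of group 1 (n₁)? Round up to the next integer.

n₁ = 53

n₁ = (z_{α/2} + z_β)² · (σ₁² + σ₂²/r) / δ²
   = (1.960 + 0.842)² · (5² + 4.5²/1.5) / 2.4²
   = 7.8512 · (25 + 13.5) / 5.76
   = 7.8512 · 38.5 / 5.76
   = 52.48
Round up → n₁ = 53; n₂ = r·n₁ = 1.5 × 53 = 80.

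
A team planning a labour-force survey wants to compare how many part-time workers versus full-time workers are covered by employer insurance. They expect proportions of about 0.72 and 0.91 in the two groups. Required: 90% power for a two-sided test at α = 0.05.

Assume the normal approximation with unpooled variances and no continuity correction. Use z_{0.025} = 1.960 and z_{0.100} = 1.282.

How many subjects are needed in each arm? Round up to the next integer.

n = (z_{α/2} + z_β)² · [p₁(1−p₁) + p₂(1−p₂)] / (p₁ − p₂)²
  = (1.960 + 1.282)² · (0.72·0.28 + 0.91·0.09) / (-0.19)²
  = (3.242)² · (0.2016 + 0.0819) / 0.0361
  = 10.5106 · 0.2835 / 0.0361
  = 82.54
Round up → n = 83 per group.

n = 83 per group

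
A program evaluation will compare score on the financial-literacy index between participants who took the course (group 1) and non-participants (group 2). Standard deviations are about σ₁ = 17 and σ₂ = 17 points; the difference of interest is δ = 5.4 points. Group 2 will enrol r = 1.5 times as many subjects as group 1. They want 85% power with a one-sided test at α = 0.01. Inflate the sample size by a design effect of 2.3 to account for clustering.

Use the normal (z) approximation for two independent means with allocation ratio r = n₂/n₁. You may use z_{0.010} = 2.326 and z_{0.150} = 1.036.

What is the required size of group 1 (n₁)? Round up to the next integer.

n₁ = 430

n₁ = (z_α + z_β)² · (σ₁² + σ₂²/r) / δ²
   = (2.326 + 1.036)² · (17² + 17²/1.5) / 5.4²
   = 11.3030 · (289 + 192.6667) / 29.16
   = 11.3030 · 481.6667 / 29.16
   = 186.70
Design effect: 2.3 × 186.70 = 429.42.
Round up → n₁ = 430; n₂ = r·n₁ = 1.5 × 430 = 645.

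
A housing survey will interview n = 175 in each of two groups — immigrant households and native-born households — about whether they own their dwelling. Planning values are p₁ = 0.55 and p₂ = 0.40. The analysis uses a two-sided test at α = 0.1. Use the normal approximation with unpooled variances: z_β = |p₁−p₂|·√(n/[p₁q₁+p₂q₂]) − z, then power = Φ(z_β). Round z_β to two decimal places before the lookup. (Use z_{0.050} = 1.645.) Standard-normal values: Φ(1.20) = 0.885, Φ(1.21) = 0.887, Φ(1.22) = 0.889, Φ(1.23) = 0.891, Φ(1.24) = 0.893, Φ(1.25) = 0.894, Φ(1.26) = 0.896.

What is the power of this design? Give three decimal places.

Power ≈ 0.885

z_β = |p₁−p₂|·√(n/[p₁q₁+p₂q₂]) − z_{α/2}
    = 0.15 · √(175/0.4875) − 1.645
    = 0.15 · 18.9466 − 1.645
    = 2.8420 − 1.645 = 1.1970 → 1.20
Power = Φ(1.20) = 0.885.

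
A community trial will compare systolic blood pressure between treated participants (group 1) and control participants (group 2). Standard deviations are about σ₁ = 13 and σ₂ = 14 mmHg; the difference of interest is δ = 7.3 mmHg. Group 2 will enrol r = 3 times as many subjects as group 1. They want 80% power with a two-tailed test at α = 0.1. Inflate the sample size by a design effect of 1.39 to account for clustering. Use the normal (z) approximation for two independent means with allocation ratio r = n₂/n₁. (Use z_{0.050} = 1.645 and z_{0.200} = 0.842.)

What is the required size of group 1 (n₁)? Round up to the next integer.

n₁ = (z_{α/2} + z_β)² · (σ₁² + σ₂²/r) / δ²
   = (1.645 + 0.842)² · (13² + 14²/3) / 7.3²
   = 6.1852 · (169 + 65.3333) / 53.29
   = 6.1852 · 234.3333 / 53.29
   = 27.20
Design effect: 1.39 × 27.20 = 37.81.
Round up → n₁ = 38; n₂ = r·n₁ = 3 × 38 = 114.

n₁ = 38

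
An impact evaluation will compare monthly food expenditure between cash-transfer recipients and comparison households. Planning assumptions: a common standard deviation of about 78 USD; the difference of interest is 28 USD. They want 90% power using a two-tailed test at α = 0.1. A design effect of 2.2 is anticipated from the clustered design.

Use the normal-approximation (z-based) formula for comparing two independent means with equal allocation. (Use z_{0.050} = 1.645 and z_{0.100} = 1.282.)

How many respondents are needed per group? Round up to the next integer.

n = (z_{α/2} + z_β)² · (σ₁² + σ₂²) / δ²
  = (1.645 + 1.282)² · (2·78² = 12168) / 28²
  = 8.5673 · 12168 / 784
  = 132.97
Design effect: 2.2 × 132.97 = 292.53.
Round up → n = 293 per group.

n = 293 per group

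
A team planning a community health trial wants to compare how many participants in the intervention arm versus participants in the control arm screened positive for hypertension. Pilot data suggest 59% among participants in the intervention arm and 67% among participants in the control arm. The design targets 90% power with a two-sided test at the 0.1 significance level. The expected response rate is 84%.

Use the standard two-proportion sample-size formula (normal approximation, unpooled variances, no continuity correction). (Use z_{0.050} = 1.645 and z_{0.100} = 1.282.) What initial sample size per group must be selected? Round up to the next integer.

n = 738 per group

n = (z_{α/2} + z_β)² · [p₁(1−p₁) + p₂(1−p₂)] / (p₁ − p₂)²
  = (1.645 + 1.282)² · (0.59·0.41 + 0.67·0.33) / (-0.08)²
  = (2.927)² · (0.2419 + 0.2211) / 0.0064
  = 8.5673 · 0.4630 / 0.0064
  = 619.79
Adjust for 84% response: 619.79 / 0.84 = 737.85.
Round up → n = 738 per group.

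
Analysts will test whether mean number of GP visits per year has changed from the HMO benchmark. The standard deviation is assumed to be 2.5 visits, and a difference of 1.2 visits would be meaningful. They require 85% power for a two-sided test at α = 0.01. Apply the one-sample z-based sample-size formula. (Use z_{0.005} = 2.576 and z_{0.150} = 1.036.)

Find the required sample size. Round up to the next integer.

n = (z_{α/2} + z_β)² · σ² / δ²
  = (2.576 + 1.036)² · 2.5² / 1.2²
  = 13.0465 · 6.25 / 1.44
  = 56.63
Round up → n = 57.

n = 57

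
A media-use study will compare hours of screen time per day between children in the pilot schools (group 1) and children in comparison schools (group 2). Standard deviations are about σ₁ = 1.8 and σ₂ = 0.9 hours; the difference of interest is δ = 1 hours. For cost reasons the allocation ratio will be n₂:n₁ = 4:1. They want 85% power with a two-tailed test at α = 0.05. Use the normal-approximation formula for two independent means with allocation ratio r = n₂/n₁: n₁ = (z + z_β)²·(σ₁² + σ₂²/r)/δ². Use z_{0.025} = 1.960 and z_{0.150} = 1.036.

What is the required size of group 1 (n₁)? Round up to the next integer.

n₁ = 31

n₁ = (z_{α/2} + z_β)² · (σ₁² + σ₂²/r) / δ²
   = (1.960 + 1.036)² · (1.8² + 0.9²/4) / 1²
   = 8.9760 · (3.24 + 0.2025) / 1
   = 8.9760 · 3.4425 / 1
   = 30.90
Round up → n₁ = 31; n₂ = r·n₁ = 4 × 31 = 124.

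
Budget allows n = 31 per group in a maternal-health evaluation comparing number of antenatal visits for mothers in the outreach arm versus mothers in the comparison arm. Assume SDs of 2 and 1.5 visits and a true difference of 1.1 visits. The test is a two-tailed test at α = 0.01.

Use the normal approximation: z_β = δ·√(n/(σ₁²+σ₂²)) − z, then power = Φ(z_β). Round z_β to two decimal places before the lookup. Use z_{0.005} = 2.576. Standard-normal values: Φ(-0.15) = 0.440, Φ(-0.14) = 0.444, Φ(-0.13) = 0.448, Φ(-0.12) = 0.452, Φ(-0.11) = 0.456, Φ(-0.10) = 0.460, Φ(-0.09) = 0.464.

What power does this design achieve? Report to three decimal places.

Power ≈ 0.448

z_β = δ·√(n/(σ₁²+σ₂²)) − z_{α/2}
    = 1.1 · √(31/6.25) − 2.576
    = 1.1 · 2.22711 − 2.576
    = 2.4498 − 2.576 = -0.1262 → -0.13
Power = Φ(-0.13) = 0.448.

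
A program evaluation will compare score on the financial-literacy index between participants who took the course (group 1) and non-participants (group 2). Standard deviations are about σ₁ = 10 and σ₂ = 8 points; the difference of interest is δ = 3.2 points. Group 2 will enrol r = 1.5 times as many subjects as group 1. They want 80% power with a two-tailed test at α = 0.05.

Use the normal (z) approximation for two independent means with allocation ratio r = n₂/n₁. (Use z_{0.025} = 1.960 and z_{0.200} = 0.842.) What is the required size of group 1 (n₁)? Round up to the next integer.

n₁ = 110

n₁ = (z_{α/2} + z_β)² · (σ₁² + σ₂²/r) / δ²
   = (1.960 + 0.842)² · (10² + 8²/1.5) / 3.2²
   = 7.8512 · (100 + 42.6667) / 10.24
   = 7.8512 · 142.6667 / 10.24
   = 109.39
Round up → n₁ = 110; n₂ = r·n₁ = 1.5 × 110 = 165.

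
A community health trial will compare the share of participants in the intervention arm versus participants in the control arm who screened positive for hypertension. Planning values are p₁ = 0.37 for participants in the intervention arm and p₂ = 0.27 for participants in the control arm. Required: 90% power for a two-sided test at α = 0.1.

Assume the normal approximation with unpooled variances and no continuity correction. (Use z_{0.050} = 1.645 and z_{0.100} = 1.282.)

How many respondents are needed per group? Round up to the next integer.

n = (z_{α/2} + z_β)² · [p₁(1−p₁) + p₂(1−p₂)] / (p₁ − p₂)²
  = (1.645 + 1.282)² · (0.37·0.63 + 0.27·0.73) / (0.10)²
  = (2.927)² · (0.2331 + 0.1971) / 0.0100
  = 8.5673 · 0.4302 / 0.0100
  = 368.57
Round up → n = 369 per group.

n = 369 per group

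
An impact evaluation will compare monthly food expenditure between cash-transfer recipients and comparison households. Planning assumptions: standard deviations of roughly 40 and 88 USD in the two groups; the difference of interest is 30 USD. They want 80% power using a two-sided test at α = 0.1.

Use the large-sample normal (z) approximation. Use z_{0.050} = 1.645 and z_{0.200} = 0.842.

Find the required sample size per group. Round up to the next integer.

n = 65 per group

n = (z_{α/2} + z_β)² · (σ₁² + σ₂²) / δ²
  = (1.645 + 0.842)² · (40² + 88² = 9344) / 30²
  = 6.1852 · 9344 / 900
  = 64.22
Round up → n = 65 per group.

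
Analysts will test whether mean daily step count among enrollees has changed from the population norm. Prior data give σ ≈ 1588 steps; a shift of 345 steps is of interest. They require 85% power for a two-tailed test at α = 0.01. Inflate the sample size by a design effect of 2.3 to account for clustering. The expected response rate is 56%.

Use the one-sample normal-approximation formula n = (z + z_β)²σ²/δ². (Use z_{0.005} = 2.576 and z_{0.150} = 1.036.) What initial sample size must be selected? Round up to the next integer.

n = 1136

n = (z_{α/2} + z_β)² · σ² / δ²
  = (2.576 + 1.036)² · 1588² / 345²
  = 13.0465 · 2521744 / 119025
  = 276.41
Design effect: 2.3 × 276.41 = 635.75.
Adjust for 56% response: 635.75 / 0.56 = 1135.27.
Round up → n = 1136.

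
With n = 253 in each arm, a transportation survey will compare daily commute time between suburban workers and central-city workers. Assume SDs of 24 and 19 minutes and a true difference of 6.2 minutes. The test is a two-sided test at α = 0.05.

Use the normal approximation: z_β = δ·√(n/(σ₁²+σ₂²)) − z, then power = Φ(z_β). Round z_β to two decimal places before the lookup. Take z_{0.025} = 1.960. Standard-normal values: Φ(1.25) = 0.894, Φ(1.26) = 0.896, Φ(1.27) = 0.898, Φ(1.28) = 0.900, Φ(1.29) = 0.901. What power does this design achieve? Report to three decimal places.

z_β = δ·√(n/(σ₁²+σ₂²)) − z_{α/2}
    = 6.2 · √(253/937) − 1.960
    = 6.2 · 0.51963 − 1.960
    = 3.2217 − 1.960 = 1.2617 → 1.26
Power = Φ(1.26) = 0.896.

Power ≈ 0.896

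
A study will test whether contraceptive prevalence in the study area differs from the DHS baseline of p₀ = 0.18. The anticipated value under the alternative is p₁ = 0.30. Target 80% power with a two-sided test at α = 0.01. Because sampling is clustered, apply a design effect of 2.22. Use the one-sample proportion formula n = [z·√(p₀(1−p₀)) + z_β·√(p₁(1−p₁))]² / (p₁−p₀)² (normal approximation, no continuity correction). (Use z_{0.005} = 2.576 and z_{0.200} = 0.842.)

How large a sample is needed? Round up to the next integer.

n = [z_{α/2}·√(p₀q₀) + z_β·√(p₁q₁)]² / (p₁ − p₀)²
  = [2.576·√(0.18·0.82) + 0.842·√(0.30·0.70)]² / (0.12)²
  = [2.576·0.3842 + 0.842·0.4583]² / 0.0144
  = [1.3755]² / 0.0144
  = 131.39
Design effect: 2.22 × 131.39 = 291.69.
Round up → n = 292.

n = 292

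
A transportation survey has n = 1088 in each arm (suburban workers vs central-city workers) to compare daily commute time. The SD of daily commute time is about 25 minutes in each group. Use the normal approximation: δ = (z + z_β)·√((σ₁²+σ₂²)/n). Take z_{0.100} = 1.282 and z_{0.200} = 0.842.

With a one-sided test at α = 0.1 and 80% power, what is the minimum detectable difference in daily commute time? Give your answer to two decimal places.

Minimum detectable difference ≈ 2.28 minutes

δ = (z_α + z_β) · √((σ₁²+σ₂²)/n)
  = (1.282 + 0.842) · √(1250/1088)
  = 2.124 · √1.1489
  = 2.124 · 1.0719
  = 2.2766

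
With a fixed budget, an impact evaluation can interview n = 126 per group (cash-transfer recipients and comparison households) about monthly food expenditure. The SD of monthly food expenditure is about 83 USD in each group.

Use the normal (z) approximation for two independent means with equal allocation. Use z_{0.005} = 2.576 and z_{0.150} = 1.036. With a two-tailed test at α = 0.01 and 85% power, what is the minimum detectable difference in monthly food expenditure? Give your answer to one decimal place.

δ = (z_{α/2} + z_β) · √((σ₁²+σ₂²)/n)
  = (2.576 + 1.036) · √(13778/126)
  = 3.612 · √109.3492
  = 3.612 · 10.4570
  = 37.7707

Minimum detectable difference ≈ 37.8 USD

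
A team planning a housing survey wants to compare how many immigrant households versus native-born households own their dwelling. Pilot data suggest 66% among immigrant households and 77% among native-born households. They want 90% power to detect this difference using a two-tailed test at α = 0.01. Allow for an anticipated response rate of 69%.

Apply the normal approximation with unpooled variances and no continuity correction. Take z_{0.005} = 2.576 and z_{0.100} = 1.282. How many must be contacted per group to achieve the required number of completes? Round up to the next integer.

n = (z_{α/2} + z_β)² · [p₁(1−p₁) + p₂(1−p₂)] / (p₁ − p₂)²
  = (2.576 + 1.282)² · (0.66·0.34 + 0.77·0.23) / (-0.11)²
  = (3.858)² · (0.2244 + 0.1771) / 0.0121
  = 14.8842 · 0.4015 / 0.0121
  = 493.88
Adjust for 69% response: 493.88 / 0.69 = 715.77.
Round up → n = 716 per group.

n = 716 per group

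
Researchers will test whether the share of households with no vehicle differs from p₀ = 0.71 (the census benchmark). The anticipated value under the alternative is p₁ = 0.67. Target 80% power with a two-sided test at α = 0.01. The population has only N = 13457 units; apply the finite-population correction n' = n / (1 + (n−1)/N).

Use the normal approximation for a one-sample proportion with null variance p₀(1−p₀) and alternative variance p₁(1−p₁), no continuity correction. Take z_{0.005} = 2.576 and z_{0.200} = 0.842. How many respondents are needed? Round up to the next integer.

n = 1375

n = [z_{α/2}·√(p₀q₀) + z_β·√(p₁q₁)]² / (p₁ − p₀)²
  = [2.576·√(0.71·0.29) + 0.842·√(0.67·0.33)]² / (-0.04)²
  = [2.576·0.4538 + 0.842·0.4702]² / 0.0016
  = [1.5648]² / 0.0016
  = 1530.39
Finite-population correction (N = 13457): 1530.39 / (1 + (1530.39 − 1)/13457) = 1374.21.
Round up → n = 1375.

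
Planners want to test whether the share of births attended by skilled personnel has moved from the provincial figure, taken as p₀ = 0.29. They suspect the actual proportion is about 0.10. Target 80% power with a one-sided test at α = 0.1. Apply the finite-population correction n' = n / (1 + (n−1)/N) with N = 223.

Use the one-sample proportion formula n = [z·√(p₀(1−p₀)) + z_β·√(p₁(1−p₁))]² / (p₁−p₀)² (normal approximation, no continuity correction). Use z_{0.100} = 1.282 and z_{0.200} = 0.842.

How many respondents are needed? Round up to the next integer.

n = 18

n = [z_α·√(p₀q₀) + z_β·√(p₁q₁)]² / (p₁ − p₀)²
  = [1.282·√(0.29·0.71) + 0.842·√(0.10·0.90)]² / (-0.19)²
  = [1.282·0.4538 + 0.842·0.3000]² / 0.0361
  = [0.8343]² / 0.0361
  = 19.28
Finite-population correction (N = 223): 19.28 / (1 + (19.28 − 1)/223) = 17.82.
Round up → n = 18.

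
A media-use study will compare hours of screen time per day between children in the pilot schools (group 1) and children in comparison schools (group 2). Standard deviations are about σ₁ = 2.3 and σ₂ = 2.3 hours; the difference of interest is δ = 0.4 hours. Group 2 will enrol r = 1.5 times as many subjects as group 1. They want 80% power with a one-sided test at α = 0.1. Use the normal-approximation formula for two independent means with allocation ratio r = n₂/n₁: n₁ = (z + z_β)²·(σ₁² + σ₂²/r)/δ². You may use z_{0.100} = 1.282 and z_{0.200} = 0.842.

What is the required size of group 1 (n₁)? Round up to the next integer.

n₁ = (z_α + z_β)² · (σ₁² + σ₂²/r) / δ²
   = (1.282 + 0.842)² · (2.3² + 2.3²/1.5) / 0.4²
   = 4.5114 · (5.29 + 3.5267) / 0.16
   = 4.5114 · 8.8167 / 0.16
   = 248.60
Round up → n₁ = 249; n₂ = r·n₁ = 1.5 × 249 = 374.

n₁ = 249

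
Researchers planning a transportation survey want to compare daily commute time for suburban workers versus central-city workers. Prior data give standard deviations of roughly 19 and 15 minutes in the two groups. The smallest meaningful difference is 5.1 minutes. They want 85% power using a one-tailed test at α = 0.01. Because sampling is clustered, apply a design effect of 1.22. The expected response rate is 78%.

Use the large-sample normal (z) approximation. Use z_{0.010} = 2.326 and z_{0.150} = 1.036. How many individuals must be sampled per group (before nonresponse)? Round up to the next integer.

n = (z_α + z_β)² · (σ₁² + σ₂²) / δ²
  = (2.326 + 1.036)² · (19² + 15² = 586) / 5.1²
  = 11.3030 · 586 / 26.01
  = 254.66
Design effect: 1.22 × 254.66 = 310.68.
Adjust for 78% response: 310.68 / 0.78 = 398.31.
Round up → n = 399 per group.

n = 399 per group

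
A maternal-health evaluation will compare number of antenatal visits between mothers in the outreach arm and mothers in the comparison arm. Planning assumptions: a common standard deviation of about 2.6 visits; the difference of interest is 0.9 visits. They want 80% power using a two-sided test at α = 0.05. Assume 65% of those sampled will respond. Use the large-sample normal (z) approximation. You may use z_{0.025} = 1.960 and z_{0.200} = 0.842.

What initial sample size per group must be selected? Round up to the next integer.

n = 202 per group

n = (z_{α/2} + z_β)² · (σ₁² + σ₂²) / δ²
  = (1.960 + 0.842)² · (2·2.6² = 13.52) / 0.9²
  = 7.8512 · 13.52 / 0.81
  = 131.05
Adjust for 65% response: 131.05 / 0.65 = 201.61.
Round up → n = 202 per group.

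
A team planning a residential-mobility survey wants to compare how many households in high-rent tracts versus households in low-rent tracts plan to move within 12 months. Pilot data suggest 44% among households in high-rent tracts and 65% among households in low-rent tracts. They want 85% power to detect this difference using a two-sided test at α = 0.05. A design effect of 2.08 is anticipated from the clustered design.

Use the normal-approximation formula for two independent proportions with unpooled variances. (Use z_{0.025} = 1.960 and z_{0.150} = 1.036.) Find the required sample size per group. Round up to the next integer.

n = 201 per group

n = (z_{α/2} + z_β)² · [p₁(1−p₁) + p₂(1−p₂)] / (p₁ − p₂)²
  = (1.960 + 1.036)² · (0.44·0.56 + 0.65·0.35) / (-0.21)²
  = (2.996)² · (0.2464 + 0.2275) / 0.0441
  = 8.9760 · 0.4739 / 0.0441
  = 96.46
Design effect: 2.08 × 96.46 = 200.63.
Round up → n = 201 per group.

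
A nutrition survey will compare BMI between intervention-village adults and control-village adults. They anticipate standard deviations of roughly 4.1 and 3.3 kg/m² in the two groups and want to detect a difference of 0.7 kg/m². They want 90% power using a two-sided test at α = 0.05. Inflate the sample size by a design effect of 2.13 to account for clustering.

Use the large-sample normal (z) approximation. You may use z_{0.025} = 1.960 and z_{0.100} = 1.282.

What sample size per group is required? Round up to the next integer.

n = 1266 per group

n = (z_{α/2} + z_β)² · (σ₁² + σ₂²) / δ²
  = (1.960 + 1.282)² · (4.1² + 3.3² = 27.7) / 0.7²
  = 10.5106 · 27.7 / 0.49
  = 594.17
Design effect: 2.13 × 594.17 = 1265.58.
Round up → n = 1266 per group.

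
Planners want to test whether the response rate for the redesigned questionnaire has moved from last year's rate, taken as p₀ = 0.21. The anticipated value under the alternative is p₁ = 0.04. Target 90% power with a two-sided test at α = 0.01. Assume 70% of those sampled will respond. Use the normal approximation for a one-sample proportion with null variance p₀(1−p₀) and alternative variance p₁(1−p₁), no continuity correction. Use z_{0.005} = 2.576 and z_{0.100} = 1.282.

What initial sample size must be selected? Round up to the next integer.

n = [z_{α/2}·√(p₀q₀) + z_β·√(p₁q₁)]² / (p₁ − p₀)²
  = [2.576·√(0.21·0.79) + 1.282·√(0.04·0.96)]² / (-0.17)²
  = [2.576·0.4073 + 1.282·0.1960]² / 0.0289
  = [1.3004]² / 0.0289
  = 58.52
Adjust for 70% response: 58.52 / 0.70 = 83.60.
Round up → n = 84.

n = 84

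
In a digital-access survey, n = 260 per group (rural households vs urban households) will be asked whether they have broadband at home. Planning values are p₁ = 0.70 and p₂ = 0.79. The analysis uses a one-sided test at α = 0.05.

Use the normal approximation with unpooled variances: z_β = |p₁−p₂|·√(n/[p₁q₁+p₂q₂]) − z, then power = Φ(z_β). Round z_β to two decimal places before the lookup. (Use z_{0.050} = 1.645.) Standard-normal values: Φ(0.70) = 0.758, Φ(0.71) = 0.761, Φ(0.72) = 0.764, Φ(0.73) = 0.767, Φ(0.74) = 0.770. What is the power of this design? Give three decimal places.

Power ≈ 0.764

z_β = |p₁−p₂|·√(n/[p₁q₁+p₂q₂]) − z_α
    = 0.09 · √(260/0.3759) − 1.645
    = 0.09 · 26.2997 − 1.645
    = 2.3670 − 1.645 = 0.7220 → 0.72
Power = Φ(0.72) = 0.764.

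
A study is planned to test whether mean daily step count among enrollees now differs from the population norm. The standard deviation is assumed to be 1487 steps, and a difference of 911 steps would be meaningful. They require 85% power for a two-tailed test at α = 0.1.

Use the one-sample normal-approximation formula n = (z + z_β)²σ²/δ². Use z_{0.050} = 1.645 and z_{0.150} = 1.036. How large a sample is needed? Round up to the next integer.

n = (z_{α/2} + z_β)² · σ² / δ²
  = (1.645 + 1.036)² · 1487² / 911²
  = 7.1878 · 2211169 / 829921
  = 19.15
Round up → n = 20.

n = 20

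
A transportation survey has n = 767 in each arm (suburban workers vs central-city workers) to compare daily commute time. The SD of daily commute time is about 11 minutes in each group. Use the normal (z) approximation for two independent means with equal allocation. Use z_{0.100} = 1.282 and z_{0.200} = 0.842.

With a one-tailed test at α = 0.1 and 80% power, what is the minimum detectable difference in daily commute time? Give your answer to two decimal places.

Minimum detectable difference ≈ 1.19 minutes

δ = (z_α + z_β) · √((σ₁²+σ₂²)/n)
  = (1.282 + 0.842) · √(242/767)
  = 2.124 · √0.31551
  = 2.124 · 0.5617
  = 1.1931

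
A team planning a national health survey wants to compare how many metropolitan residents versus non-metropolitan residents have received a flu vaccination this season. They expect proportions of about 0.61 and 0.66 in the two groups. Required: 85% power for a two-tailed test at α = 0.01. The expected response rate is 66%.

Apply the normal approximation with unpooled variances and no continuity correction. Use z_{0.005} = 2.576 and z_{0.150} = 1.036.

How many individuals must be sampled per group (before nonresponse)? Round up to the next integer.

n = 3656 per group

n = (z_{α/2} + z_β)² · [p₁(1−p₁) + p₂(1−p₂)] / (p₁ − p₂)²
  = (2.576 + 1.036)² · (0.61·0.39 + 0.66·0.34) / (-0.05)²
  = (3.612)² · (0.2379 + 0.2244) / 0.0025
  = 13.0465 · 0.4623 / 0.0025
  = 2412.57
Adjust for 66% response: 2412.57 / 0.66 = 3655.40.
Round up → n = 3656 per group.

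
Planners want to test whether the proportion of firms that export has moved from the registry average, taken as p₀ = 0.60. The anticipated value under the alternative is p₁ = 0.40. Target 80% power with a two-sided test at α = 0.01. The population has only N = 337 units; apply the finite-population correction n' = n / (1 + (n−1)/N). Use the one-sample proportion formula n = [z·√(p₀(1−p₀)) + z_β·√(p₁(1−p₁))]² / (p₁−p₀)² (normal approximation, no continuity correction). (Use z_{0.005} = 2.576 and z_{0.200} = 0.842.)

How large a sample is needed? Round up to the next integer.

n = 59

n = [z_{α/2}·√(p₀q₀) + z_β·√(p₁q₁)]² / (p₁ − p₀)²
  = [2.576·√(0.60·0.40) + 0.842·√(0.40·0.60)]² / (-0.20)²
  = [2.576·0.4899 + 0.842·0.4899]² / 0.0400
  = [1.6745]² / 0.0400
  = 70.10
Finite-population correction (N = 337): 70.10 / (1 + (70.10 − 1)/337) = 58.17.
Round up → n = 59.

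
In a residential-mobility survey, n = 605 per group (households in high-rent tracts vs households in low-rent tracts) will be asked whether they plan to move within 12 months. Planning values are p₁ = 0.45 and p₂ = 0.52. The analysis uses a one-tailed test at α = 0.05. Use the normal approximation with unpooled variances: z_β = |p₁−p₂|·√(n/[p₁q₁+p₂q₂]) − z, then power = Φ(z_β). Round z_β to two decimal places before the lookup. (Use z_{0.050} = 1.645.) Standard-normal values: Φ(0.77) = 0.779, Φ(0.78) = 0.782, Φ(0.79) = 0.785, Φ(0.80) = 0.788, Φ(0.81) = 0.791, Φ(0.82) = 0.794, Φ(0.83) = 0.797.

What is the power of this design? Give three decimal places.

Power ≈ 0.788

z_β = |p₁−p₂|·√(n/[p₁q₁+p₂q₂]) − z_α
    = 0.07 · √(605/0.4971) − 1.645
    = 0.07 · 34.8864 − 1.645
    = 2.4420 − 1.645 = 0.7970 → 0.80
Power = Φ(0.80) = 0.788.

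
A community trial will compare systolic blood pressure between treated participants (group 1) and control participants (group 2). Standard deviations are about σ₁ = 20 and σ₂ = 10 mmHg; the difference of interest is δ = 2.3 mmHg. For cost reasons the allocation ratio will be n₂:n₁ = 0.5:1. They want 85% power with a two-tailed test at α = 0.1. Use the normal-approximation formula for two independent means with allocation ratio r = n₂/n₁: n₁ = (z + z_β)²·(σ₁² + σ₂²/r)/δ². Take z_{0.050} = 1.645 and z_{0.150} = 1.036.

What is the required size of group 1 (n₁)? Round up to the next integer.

n₁ = (z_{α/2} + z_β)² · (σ₁² + σ₂²/r) / δ²
   = (1.645 + 1.036)² · (20² + 10²/0.5) / 2.3²
   = 7.1878 · (400 + 200) / 5.29
   = 7.1878 · 600 / 5.29
   = 815.25
Round up → n₁ = 816; n₂ = r·n₁ = 0.5 × 816 = 408.

n₁ = 816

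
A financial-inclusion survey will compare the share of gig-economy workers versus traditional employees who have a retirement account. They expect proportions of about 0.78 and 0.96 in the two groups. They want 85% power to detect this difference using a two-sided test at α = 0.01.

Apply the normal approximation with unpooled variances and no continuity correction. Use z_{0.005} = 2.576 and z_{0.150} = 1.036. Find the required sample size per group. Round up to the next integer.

n = 85 per group

n = (z_{α/2} + z_β)² · [p₁(1−p₁) + p₂(1−p₂)] / (p₁ − p₂)²
  = (2.576 + 1.036)² · (0.78·0.22 + 0.96·0.04) / (-0.18)²
  = (3.612)² · (0.1716 + 0.0384) / 0.0324
  = 13.0465 · 0.2100 / 0.0324
  = 84.56
Round up → n = 85 per group.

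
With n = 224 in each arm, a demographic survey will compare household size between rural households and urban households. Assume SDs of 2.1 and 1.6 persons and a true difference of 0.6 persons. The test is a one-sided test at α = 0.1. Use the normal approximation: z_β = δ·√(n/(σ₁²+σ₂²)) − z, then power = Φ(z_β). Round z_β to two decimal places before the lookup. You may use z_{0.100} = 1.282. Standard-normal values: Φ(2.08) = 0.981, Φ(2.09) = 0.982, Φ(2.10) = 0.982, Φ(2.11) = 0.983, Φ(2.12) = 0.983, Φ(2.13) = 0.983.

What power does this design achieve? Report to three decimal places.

Power ≈ 0.983

z_β = δ·√(n/(σ₁²+σ₂²)) − z_α
    = 0.6 · √(224/6.97) − 1.282
    = 0.6 · 5.66902 − 1.282
    = 3.4014 − 1.282 = 2.1194 → 2.12
Power = Φ(2.12) = 0.983.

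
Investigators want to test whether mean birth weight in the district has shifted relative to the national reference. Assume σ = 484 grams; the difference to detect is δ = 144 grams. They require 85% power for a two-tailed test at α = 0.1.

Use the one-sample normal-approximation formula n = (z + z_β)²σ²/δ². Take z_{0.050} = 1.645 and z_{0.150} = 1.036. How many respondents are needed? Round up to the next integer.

n = 82

n = (z_{α/2} + z_β)² · σ² / δ²
  = (1.645 + 1.036)² · 484² / 144²
  = 7.1878 · 234256 / 20736
  = 81.20
Round up → n = 82.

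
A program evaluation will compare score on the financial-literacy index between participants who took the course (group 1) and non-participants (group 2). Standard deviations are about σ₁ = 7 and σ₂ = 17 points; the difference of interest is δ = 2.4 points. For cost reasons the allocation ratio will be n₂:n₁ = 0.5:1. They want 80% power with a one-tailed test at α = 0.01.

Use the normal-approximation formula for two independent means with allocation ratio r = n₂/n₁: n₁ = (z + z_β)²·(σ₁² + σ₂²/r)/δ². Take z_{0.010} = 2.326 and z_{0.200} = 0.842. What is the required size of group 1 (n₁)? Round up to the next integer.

n₁ = 1093

n₁ = (z_α + z_β)² · (σ₁² + σ₂²/r) / δ²
   = (2.326 + 0.842)² · (7² + 17²/0.5) / 2.4²
   = 10.0362 · (49 + 578) / 5.76
   = 10.0362 · 627 / 5.76
   = 1092.48
Round up → n₁ = 1093; n₂ = r·n₁ = 0.5 × 1093 = 547.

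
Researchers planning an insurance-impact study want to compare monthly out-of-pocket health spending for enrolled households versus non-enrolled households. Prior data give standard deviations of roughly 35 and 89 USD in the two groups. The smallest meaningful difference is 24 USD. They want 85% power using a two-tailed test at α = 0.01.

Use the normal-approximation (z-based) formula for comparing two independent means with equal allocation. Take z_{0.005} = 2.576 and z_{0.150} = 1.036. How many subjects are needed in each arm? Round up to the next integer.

n = 208 per group

n = (z_{α/2} + z_β)² · (σ₁² + σ₂²) / δ²
  = (2.576 + 1.036)² · (35² + 89² = 9146) / 24²
  = 13.0465 · 9146 / 576
  = 207.16
Round up → n = 208 per group.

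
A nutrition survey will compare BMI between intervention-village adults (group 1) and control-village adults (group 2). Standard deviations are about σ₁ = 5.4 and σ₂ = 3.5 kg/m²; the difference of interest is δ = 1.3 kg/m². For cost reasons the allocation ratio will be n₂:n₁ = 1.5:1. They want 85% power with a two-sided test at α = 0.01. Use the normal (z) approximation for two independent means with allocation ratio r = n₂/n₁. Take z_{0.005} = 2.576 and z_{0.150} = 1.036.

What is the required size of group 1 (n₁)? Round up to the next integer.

n₁ = (z_{α/2} + z_β)² · (σ₁² + σ₂²/r) / δ²
   = (2.576 + 1.036)² · (5.4² + 3.5²/1.5) / 1.3²
   = 13.0465 · (29.16 + 8.1667) / 1.69
   = 13.0465 · 37.3267 / 1.69
   = 288.16
Round up → n₁ = 289; n₂ = r·n₁ = 1.5 × 289 = 434.

n₁ = 289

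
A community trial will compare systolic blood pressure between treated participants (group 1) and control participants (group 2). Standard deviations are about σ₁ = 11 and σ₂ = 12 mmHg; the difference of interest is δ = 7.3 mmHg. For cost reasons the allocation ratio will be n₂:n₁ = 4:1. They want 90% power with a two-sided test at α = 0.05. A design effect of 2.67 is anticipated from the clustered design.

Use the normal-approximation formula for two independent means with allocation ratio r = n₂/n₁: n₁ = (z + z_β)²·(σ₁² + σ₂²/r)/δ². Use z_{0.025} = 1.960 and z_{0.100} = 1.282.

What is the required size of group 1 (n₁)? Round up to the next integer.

n₁ = 83

n₁ = (z_{α/2} + z_β)² · (σ₁² + σ₂²/r) / δ²
   = (1.960 + 1.282)² · (11² + 12²/4) / 7.3²
   = 10.5106 · (121 + 36) / 53.29
   = 10.5106 · 157 / 53.29
   = 30.97
Design effect: 2.67 × 30.97 = 82.68.
Round up → n₁ = 83; n₂ = r·n₁ = 4 × 83 = 332.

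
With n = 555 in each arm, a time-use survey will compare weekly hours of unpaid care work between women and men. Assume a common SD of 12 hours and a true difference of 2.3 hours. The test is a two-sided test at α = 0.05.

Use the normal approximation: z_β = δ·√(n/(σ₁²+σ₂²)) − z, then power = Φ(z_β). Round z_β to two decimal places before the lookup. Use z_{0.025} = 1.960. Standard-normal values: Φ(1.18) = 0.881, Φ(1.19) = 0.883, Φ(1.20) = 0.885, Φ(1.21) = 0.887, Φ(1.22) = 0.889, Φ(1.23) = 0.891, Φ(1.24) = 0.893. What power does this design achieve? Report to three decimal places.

z_β = δ·√(n/(σ₁²+σ₂²)) − z_{α/2}
    = 2.3 · √(555/288) − 1.960
    = 2.3 · 1.38819 − 1.960
    = 3.1928 − 1.960 = 1.2328 → 1.23
Power = Φ(1.23) = 0.891.

Power ≈ 0.891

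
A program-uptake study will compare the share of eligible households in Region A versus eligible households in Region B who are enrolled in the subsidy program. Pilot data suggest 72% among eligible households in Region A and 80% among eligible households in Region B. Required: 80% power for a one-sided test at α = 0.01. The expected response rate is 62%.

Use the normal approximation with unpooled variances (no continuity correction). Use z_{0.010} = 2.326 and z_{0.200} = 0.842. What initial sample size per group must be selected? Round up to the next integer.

n = (z_α + z_β)² · [p₁(1−p₁) + p₂(1−p₂)] / (p₁ − p₂)²
  = (2.326 + 0.842)² · (0.72·0.28 + 0.80·0.20) / (-0.08)²
  = (3.168)² · (0.2016 + 0.1600) / 0.0064
  = 10.0362 · 0.3616 / 0.0064
  = 567.05
Adjust for 62% response: 567.05 / 0.62 = 914.59.
Round up → n = 915 per group.

n = 915 per group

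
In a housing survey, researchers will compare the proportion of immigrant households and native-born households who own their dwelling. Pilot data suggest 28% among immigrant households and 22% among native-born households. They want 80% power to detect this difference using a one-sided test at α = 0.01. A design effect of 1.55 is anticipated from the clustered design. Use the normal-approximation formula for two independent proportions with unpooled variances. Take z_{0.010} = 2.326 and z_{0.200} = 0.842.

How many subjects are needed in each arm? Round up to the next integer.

n = 1613 per group

n = (z_α + z_β)² · [p₁(1−p₁) + p₂(1−p₂)] / (p₁ − p₂)²
  = (2.326 + 0.842)² · (0.28·0.72 + 0.22·0.78) / (0.06)²
  = (3.168)² · (0.2016 + 0.1716) / 0.0036
  = 10.0362 · 0.3732 / 0.0036
  = 1040.42
Design effect: 1.55 × 1040.42 = 1612.65.
Round up → n = 1613 per group.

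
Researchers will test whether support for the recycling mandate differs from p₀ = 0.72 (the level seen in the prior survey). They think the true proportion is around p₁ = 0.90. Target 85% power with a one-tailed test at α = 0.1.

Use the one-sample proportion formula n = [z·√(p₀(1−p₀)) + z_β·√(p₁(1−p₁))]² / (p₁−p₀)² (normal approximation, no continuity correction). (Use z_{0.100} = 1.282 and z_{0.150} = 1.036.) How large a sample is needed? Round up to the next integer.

n = [z_α·√(p₀q₀) + z_β·√(p₁q₁)]² / (p₁ − p₀)²
  = [1.282·√(0.72·0.28) + 1.036·√(0.90·0.10)]² / (0.18)²
  = [1.282·0.4490 + 1.036·0.3000]² / 0.0324
  = [0.8864]² / 0.0324
  = 24.25
Round up → n = 25.

n = 25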